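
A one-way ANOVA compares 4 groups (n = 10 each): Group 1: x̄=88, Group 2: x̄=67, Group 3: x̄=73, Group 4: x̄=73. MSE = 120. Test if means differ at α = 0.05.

Grand mean = 75.25. SS_between = 2407.5, MS_between = 802.5. F = 6.688, F_crit ≈ 2.866. Reject H₀.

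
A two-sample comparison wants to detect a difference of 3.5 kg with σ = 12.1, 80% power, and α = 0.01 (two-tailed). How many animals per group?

n per group = 2(z_α/2 + z_β)²σ²/d² = 2×(2.576 + 0.84)²×12.1²/3.5² = 278.9 → n = 279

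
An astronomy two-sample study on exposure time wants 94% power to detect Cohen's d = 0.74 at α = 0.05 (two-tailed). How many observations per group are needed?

z_{α/2} = 1.96, z_β = Φ⁻¹(0.94) = 1.555. For medium effect (d = 0.74): n per group = 2(z_{α/2} + z_β)²/d² = 2(1.96 + 1.555)²/0.74² = 45.1 → 46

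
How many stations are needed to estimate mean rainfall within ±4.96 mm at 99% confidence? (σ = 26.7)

n = (z*σ/E)² = (2.576×26.7/4.96)² = 192.3 → n = 193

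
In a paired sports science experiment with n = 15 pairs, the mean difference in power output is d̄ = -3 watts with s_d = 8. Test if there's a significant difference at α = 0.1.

t = d̄/(s_d/√n) = -3/(8/√15) = -1.452. df = 14, critical t = ±1.761. Fail to reject H₀.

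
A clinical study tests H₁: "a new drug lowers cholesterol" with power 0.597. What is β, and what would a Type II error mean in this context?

β = 1 - power = 1 - 0.597 = 0.403. A Type II error is failing to reject H₀ when H₀ is false (false negative) — here, failing to conclude that a new drug lowers cholesterol when in fact it is true. Consequence: shelving an effective drug — patients miss out on a treatment that would have helped.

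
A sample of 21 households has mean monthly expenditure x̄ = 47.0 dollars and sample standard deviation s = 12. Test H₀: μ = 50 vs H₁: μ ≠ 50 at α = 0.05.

t = (x̄ - μ₀)/(s/√n) = (47.0 - 50)/(12/√21) = -1.146. df = 20, critical t = ±2.086. Fail to reject H₀.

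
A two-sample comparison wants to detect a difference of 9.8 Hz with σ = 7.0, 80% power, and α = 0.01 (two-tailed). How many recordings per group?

n per group = 2(z_α/2 + z_β)²σ²/d² = 2×(2.576 + 0.84)²×7.0²/9.8² = 11.9 → n = 12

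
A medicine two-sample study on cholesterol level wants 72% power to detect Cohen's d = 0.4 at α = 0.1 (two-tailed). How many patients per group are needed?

z_{α/2} = 1.645, z_β = Φ⁻¹(0.72) = 0.583. For small effect (d = 0.4): n per group = 2(z_{α/2} + z_β)²/d² = 2(1.645 + 0.583)²/0.4² = 62.05 → 63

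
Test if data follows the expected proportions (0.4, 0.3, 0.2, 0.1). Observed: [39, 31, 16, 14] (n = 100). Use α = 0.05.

Expected: [40.0, 30.0, 20.0, 10.0]. χ² = 2.458. df = 3, critical = 7.815. Fail to reject H₀.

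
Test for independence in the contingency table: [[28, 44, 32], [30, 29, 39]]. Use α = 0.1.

χ² = 3.666. df = 2, critical = 4.605. Fail to reject H₀. No evidence of dependence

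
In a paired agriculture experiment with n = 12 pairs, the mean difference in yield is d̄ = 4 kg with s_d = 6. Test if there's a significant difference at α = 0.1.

t = d̄/(s_d/√n) = 4/(6/√12) = 2.309. df = 11, critical t = ±1.796. Reject H₀.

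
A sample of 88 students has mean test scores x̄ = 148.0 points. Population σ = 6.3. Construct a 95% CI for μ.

CI = x̄ ± z*(σ/√n) = 148.0 ± 1.96(6.3/√88) = 148.0 ± 1.32 = (146.68, 149.32)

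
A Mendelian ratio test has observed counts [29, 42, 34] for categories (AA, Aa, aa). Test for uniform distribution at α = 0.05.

Expected = 35 each. χ² = Σ(O-E)²/E = 2.457. df = 2, critical value = 5.991. Fail to reject H₀.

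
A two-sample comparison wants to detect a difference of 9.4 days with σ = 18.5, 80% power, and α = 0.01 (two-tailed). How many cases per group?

n per group = 2(z_α/2 + z_β)²σ²/d² = 2×(2.576 + 0.84)²×18.5²/9.4² = 90.4 → n = 91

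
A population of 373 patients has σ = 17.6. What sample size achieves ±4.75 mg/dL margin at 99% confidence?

Without FPC: n₀ = (2.576×17.6/4.75)² = 91.102. With FPC: n = n₀N/(n₀+N-1) = 73.4 → n = 74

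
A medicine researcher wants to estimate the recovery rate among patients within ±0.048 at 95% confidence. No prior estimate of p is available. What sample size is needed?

Conservative approach: use p = 0.5 (maximizes p(1-p) = 0.25). n = z²(0.25)/E² = 1.96²×0.25/0.048² = 416.8 → n = 417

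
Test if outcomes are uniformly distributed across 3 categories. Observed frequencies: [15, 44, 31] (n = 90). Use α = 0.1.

Expected = 30 each. χ² = Σ(O-E)²/E = 14.067. df = 2, critical value = 4.605. Reject H₀.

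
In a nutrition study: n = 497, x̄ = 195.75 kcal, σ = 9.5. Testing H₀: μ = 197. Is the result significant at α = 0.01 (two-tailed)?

z = (195.75 - 197)/(9.5/√497) = -2.933. Since |z| > 2.576, significant at α = 0.01.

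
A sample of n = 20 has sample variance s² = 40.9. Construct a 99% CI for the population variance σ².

df = 19. χ²_{0.005} = 38.582, χ²_{0.995} = 6.844. CI for σ² = ((n-1)s²/χ²_{α/2}, (n-1)s²/χ²_{1-α/2}) = (19·40.9/38.582, 19·40.9/6.844) = (20.14, 113.54)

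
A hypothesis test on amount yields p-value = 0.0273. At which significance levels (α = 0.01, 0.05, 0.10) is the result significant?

p = 0.0273. Significant at: α = 0.05, 0.1.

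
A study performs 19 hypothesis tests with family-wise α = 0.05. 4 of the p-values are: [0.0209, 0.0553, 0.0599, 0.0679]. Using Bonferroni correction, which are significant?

Bonferroni α = 0.05/19 = 0.00263. None of the given p-values are significant.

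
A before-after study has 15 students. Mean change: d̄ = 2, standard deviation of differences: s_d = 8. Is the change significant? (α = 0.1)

t = d̄/(s_d/√n) = 2/(8/√15) = 0.968. df = 14, critical t = ±1.761. Fail to reject H₀.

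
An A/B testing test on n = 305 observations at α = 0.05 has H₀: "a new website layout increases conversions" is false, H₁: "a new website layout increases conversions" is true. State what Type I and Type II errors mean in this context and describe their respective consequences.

Type I (false positive): concluding that a new website layout increases conversions when it is not — rolling out a layout that doesn't actually help — wasted engineering effort. Type II (false negative): failing to conclude that a new website layout increases conversions when it is — discarding a layout that would have improved conversions — lost revenue. Which is costlier depends on domain priorities and is a judgement call rather than a statistical fact.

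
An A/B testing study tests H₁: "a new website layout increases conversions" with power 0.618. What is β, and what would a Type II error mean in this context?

β = 1 - power = 1 - 0.618 = 0.382. A Type II error is failing to reject H₀ when H₀ is false (false negative) — here, failing to conclude that a new website layout increases conversions when in fact it is true. Consequence: discarding a layout that would have improved conversions — lost revenue.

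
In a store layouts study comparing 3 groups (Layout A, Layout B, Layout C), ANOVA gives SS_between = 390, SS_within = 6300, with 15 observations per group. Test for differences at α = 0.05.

df_between = 2, df_within = 42. F = MS_between/MS_within = 195.0/150.0 = 1.3. F_crit ≈ 3.22. Fail to reject H₀.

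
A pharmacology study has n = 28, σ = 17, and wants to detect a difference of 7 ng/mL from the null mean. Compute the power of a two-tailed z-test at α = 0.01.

SE = σ/√n = 17/√28 = 3.213. Non-centrality λ = d/SE = 7/3.213 = 2.179. Power ≈ Φ(λ - z_{α/2}) = Φ(2.179 - 2.576) = Φ(-0.397) = 0.346.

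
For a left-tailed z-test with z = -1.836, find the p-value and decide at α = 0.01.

p = P(Z < -1.836) = Φ(-1.836) ≈ 0.0332. Since p ≥ 0.01, fail to reject H₀ (not significant) at α = 0.01.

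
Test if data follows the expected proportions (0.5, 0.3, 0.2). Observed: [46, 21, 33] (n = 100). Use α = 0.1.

Expected: [50.0, 30.0, 20.0]. χ² = 11.47. df = 2, critical = 4.605. Reject H₀.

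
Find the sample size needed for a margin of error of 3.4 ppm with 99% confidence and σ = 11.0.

n = (z*σ/E)² = (2.576×11.0/3.4)² = 69.5 → n = 70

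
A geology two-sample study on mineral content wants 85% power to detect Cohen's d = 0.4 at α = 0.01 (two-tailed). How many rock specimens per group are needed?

z_{α/2} = 2.576, z_β = Φ⁻¹(0.85) = 1.036. For small effect (d = 0.4): n per group = 2(z_{α/2} + z_β)²/d² = 2(2.576 + 1.036)²/0.4² = 163.1 → 164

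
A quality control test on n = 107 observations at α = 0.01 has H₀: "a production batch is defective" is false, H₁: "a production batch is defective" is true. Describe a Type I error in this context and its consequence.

Type I error: rejecting H₀ when it is true — concluding that a production batch is defective when in fact it is not. Consequence: scrapping a good batch — wasted material and cost for no reason.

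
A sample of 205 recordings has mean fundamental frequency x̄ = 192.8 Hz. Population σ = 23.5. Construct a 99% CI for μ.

CI = x̄ ± z*(σ/√n) = 192.8 ± 2.576(23.5/√205) = 192.8 ± 4.23 = (188.57, 197.03)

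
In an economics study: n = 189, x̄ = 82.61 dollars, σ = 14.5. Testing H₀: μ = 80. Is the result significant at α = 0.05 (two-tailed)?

z = (82.61 - 80)/(14.5/√189) = 2.475. Since |z| > 1.96, significant at α = 0.05.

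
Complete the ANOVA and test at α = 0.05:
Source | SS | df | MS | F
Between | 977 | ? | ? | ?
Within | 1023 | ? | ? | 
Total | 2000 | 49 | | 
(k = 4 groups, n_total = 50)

df_between = 3, df_within = 46. MS_between = 325.67, MS_within = 22.24. F = 14.644, F_crit ≈ 2.807. Reject H₀.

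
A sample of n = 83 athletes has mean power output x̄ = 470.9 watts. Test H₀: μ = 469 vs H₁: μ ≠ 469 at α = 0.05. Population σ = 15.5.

z = (x̄ - μ₀)/(σ/√n) = (470.9 - 469)/(15.5/√83) = 1.117. Critical value: ±1.96. Since |1.117| ≤ 1.96, Fail to reject H₀.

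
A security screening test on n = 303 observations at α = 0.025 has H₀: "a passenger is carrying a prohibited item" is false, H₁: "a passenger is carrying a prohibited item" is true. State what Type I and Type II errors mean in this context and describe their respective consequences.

Type I (false positive): concluding that a passenger is carrying a prohibited item when it is not — detaining an innocent passenger — delay and inconvenience. Type II (false negative): failing to conclude that a passenger is carrying a prohibited item when it is — letting a prohibited item through — security breach. Which is costlier depends on domain priorities and is a judgement call rather than a statistical fact.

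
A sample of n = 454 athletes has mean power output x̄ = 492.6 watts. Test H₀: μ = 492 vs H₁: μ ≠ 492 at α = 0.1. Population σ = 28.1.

z = (x̄ - μ₀)/(σ/√n) = (492.6 - 492)/(28.1/√454) = 0.455. Critical value: ±1.645. Since |0.455| ≤ 1.645, Fail to reject H₀.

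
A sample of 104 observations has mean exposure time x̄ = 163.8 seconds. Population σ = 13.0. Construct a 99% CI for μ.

CI = x̄ ± z*(σ/√n) = 163.8 ± 2.576(13.0/√104) = 163.8 ± 3.28 = (160.52, 167.08)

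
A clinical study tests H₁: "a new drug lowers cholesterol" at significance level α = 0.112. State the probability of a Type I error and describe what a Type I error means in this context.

P(Type I error) = α = 0.112. A Type I error is rejecting H₀ when H₀ is actually true (false positive) — here, concluding that a new drug lowers cholesterol when in fact this is not the case. Consequence: approving an ineffective drug — patients take a useless medication and may skip effective alternatives.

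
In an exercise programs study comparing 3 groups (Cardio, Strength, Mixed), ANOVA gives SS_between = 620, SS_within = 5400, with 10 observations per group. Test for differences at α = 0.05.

df_between = 2, df_within = 27. F = MS_between/MS_within = 310.0/200.0 = 1.55. F_crit ≈ 3.354. Fail to reject H₀.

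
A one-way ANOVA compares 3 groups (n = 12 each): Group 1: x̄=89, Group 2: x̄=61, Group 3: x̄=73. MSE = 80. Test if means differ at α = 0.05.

Grand mean = 74.33. SS_between = 4736.0, MS_between = 2368.0. F = 29.6, F_crit ≈ 3.285. Reject H₀.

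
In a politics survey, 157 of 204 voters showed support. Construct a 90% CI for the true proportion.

p̂ = 0.77. CI = p̂ ± z*√(p̂(1-p̂)/n) = (0.721, 0.818)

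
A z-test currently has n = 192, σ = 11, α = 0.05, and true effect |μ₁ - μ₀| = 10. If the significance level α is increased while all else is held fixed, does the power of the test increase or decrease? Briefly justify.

Power increases: a larger α lowers the critical value, so more of the H₁ sampling distribution falls in the rejection region.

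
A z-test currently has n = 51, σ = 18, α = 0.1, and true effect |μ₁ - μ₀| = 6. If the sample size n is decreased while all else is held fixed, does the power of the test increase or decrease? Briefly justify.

Power decreases: a smaller n inflates the standard error σ/√n, pulling the sampling distribution under H₁ back toward the critical value.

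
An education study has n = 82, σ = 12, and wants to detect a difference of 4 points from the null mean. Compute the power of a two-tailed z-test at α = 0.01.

SE = σ/√n = 12/√82 = 1.325. Non-centrality λ = d/SE = 4/1.325 = 3.018. Power ≈ Φ(λ - z_{α/2}) = Φ(3.018 - 2.576) = Φ(0.442) = 0.671.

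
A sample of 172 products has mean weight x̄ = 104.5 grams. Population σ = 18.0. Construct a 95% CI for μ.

CI = x̄ ± z*(σ/√n) = 104.5 ± 1.96(18.0/√172) = 104.5 ± 2.69 = (101.81, 107.19)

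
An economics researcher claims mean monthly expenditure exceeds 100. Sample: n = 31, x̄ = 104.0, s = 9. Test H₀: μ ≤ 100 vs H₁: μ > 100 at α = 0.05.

t = (104.0 - 100)/(9/√31) = 2.475, df = 30. Critical t = 1.697. Reject H₀.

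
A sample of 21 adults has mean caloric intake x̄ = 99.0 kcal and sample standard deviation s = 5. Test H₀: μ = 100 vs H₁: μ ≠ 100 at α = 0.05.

t = (x̄ - μ₀)/(s/√n) = (99.0 - 100)/(5/√21) = -0.917. df = 20, critical t = ±2.086. Fail to reject H₀.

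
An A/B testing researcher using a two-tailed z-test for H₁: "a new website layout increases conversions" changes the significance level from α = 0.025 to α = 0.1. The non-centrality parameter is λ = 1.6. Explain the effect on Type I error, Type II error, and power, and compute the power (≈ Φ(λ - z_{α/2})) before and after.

Increasing α from 0.025 to 0.1:
• Type I error rate increases (α is the Type I rate by definition).
• Critical value moves from z_{α/2} = 2.241 to 1.645, so power = Φ(λ - z_{α/2}) goes from Φ(1.6 - 2.241) = 0.261 to Φ(1.6 - 1.645) = 0.482.
• Type II error rate β = 1 - power therefore decreases (0.739 → 0.518).
Appropriate when false negatives are costly — here, discarding a layout that would have improved conversions — lost revenue.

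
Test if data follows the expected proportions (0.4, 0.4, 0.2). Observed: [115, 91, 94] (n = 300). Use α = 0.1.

Expected: [120.0, 120.0, 60.0]. χ² = 26.483. df = 2, critical = 4.605. Reject H₀.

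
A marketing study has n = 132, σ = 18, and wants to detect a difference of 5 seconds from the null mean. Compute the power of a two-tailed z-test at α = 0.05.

SE = σ/√n = 18/√132 = 1.567. Non-centrality λ = d/SE = 5/1.567 = 3.191. Power ≈ Φ(λ - z_{α/2}) = Φ(3.191 - 1.96) = Φ(1.231) = 0.891.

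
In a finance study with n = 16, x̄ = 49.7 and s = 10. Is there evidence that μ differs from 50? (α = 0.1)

t = (x̄ - μ₀)/(s/√n) = (49.7 - 50)/(10/√16) = -0.12. df = 15, critical t = ±1.753. Fail to reject H₀.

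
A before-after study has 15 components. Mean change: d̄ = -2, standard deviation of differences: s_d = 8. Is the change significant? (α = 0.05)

t = d̄/(s_d/√n) = -2/(8/√15) = -0.968. df = 14, critical t = ±2.145. Fail to reject H₀.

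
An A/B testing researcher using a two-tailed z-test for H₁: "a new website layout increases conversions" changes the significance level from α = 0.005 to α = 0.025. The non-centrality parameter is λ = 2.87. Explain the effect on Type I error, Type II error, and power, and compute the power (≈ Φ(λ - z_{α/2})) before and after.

Increasing α from 0.005 to 0.025:
• Type I error rate increases (α is the Type I rate by definition).
• Critical value moves from z_{α/2} = 2.807 to 2.241, so power = Φ(λ - z_{α/2}) goes from Φ(2.87 - 2.807) = 0.525 to Φ(2.87 - 2.241) = 0.735.
• Type II error rate β = 1 - power therefore decreases (0.475 → 0.265).
Appropriate when false negatives are costly — here, discarding a layout that would have improved conversions — lost revenue.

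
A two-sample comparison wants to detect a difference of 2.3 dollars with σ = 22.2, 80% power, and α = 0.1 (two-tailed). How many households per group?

n per group = 2(z_α/2 + z_β)²σ²/d² = 2×(1.645 + 0.84)²×22.2²/2.3² = 1150.6 → n = 1151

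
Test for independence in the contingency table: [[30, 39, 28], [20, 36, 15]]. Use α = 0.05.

χ² = 2.076. df = 2, critical = 5.991. Fail to reject H₀. No evidence of dependence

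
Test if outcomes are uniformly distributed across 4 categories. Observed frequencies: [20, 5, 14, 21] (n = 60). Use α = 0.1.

Expected = 15 each. χ² = Σ(O-E)²/E = 10.8. df = 3, critical value = 6.251. Reject H₀.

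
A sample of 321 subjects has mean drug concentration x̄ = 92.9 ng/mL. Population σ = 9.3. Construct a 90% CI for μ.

CI = x̄ ± z*(σ/√n) = 92.9 ± 1.645(9.3/√321) = 92.9 ± 0.85 = (92.05, 93.75)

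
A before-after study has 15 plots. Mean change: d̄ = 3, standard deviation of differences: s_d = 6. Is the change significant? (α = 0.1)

t = d̄/(s_d/√n) = 3/(6/√15) = 1.936. df = 14, critical t = ±1.761. Reject H₀.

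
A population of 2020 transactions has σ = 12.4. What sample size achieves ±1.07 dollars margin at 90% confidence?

Without FPC: n₀ = (1.645×12.4/1.07)² = 363.419. With FPC: n = n₀N/(n₀+N-1) = 308.1 → n = 309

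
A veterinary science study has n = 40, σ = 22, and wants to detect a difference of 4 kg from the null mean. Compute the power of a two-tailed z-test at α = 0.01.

SE = σ/√n = 22/√40 = 3.479. Non-centrality λ = d/SE = 4/3.479 = 1.15. Power ≈ Φ(λ - z_{α/2}) = Φ(1.15 - 2.576) = Φ(-1.426) = 0.077.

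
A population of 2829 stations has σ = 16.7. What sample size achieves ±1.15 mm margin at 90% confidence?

Without FPC: n₀ = (1.645×16.7/1.15)² = 570.649. With FPC: n = n₀N/(n₀+N-1) = 475.002 → n = 476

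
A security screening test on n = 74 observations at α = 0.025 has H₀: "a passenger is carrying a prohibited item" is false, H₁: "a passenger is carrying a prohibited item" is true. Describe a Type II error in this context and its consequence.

Type II error: failing to reject H₀ when it is false — concluding that a passenger is carrying a prohibited item is not supported when in fact it is. Consequence: letting a prohibited item through — security breach.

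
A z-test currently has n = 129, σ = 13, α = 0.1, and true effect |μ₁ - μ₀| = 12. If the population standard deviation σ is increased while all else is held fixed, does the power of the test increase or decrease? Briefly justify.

Power decreases: a larger σ inflates the standard error σ/√n, pulling the sampling distribution under H₁ back toward the critical value.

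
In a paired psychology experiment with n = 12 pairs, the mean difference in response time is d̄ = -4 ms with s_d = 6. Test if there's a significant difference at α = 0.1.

t = d̄/(s_d/√n) = -4/(6/√12) = -2.309. df = 11, critical t = ±1.796. Reject H₀.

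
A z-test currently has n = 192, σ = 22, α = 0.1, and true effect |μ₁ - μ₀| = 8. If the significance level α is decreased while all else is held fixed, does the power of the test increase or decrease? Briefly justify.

Power decreases: a smaller α raises the critical value, so less of the H₁ sampling distribution falls in the rejection region.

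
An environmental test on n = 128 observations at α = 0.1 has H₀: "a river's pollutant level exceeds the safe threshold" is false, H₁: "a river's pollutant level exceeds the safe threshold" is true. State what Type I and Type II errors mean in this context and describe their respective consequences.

Type I (false positive): concluding that a river's pollutant level exceeds the safe threshold when it is not — shutting down a compliant factory unnecessarily. Type II (false negative): failing to conclude that a river's pollutant level exceeds the safe threshold when it is — allowing unsafe pollution to continue. Which is costlier depends on domain priorities and is a judgement call rather than a statistical fact.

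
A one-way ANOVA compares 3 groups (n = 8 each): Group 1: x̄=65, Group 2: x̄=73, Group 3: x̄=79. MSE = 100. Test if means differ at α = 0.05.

Grand mean = 72.33. SS_between = 789.33, MS_between = 394.67. F = 3.947, F_crit ≈ 3.467. Reject H₀.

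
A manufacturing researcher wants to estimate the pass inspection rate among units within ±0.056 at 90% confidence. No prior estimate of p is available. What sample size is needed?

Conservative approach: use p = 0.5 (maximizes p(1-p) = 0.25). n = z²(0.25)/E² = 1.645²×0.25/0.056² = 215.7 → n = 216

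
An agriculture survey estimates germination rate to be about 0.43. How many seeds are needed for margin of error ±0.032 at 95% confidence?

n = z²p(1-p)/E² = 1.96²×0.43×0.57/0.032² = 919.5 → n = 920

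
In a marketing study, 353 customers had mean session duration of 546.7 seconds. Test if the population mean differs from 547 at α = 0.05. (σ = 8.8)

z = (x̄ - μ₀)/(σ/√n) = (546.7 - 547)/(8.8/√353) = -0.641. Critical value: ±1.96. Since |-0.641| ≤ 1.96, Fail to reject H₀.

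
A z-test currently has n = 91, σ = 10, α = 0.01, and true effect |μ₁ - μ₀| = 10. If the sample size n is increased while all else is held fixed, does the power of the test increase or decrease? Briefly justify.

Power increases: a larger n shrinks the standard error σ/√n, moving the sampling distribution under H₁ further from the critical value.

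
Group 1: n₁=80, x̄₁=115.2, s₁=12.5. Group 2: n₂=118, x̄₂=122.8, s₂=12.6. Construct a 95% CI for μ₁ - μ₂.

Difference = -7.6. SE = √(12.5²/80 + 12.6²/118) = 1.816. CI = (-11.16, -4.04)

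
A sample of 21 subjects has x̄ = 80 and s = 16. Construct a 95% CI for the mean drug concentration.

CI = x̄ ± t*(s/√n) = 80 ± 2.086(16/√21) = (72.72, 87.28)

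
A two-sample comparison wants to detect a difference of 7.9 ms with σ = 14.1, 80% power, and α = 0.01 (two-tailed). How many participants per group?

n per group = 2(z_α/2 + z_β)²σ²/d² = 2×(2.576 + 0.84)²×14.1²/7.9² = 74.3 → n = 75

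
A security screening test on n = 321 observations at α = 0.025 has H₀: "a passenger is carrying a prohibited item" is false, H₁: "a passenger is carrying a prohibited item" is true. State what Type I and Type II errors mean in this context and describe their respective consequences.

Type I (false positive): concluding that a passenger is carrying a prohibited item when it is not — detaining an innocent passenger — delay and inconvenience. Type II (false negative): failing to conclude that a passenger is carrying a prohibited item when it is — letting a prohibited item through — security breach. Which is costlier depends on domain priorities and is a judgement call rather than a statistical fact.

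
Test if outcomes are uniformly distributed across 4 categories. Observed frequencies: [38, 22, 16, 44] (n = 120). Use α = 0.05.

Expected = 30 each. χ² = Σ(O-E)²/E = 17.333. df = 3, critical value = 7.815. Reject H₀.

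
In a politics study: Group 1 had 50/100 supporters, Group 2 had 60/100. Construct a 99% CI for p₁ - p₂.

p̂₁ = 0.5, p̂₂ = 0.6. Difference = -0.1. CI = (-0.28, 0.08)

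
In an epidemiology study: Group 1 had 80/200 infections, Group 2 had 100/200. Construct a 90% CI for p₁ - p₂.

p̂₁ = 0.4, p̂₂ = 0.5. Difference = -0.1. CI = (-0.181, -0.019)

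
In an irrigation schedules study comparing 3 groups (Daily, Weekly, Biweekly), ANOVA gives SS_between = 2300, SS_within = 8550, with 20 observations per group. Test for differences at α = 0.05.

df_between = 2, df_within = 57. F = MS_between/MS_within = 1150.0/150.0 = 7.667. F_crit ≈ 3.159. Reject H₀. At least one mean differs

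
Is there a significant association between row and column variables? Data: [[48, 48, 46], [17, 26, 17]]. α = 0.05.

χ² = 1.661. df = 2, critical = 5.991. Fail to reject H₀. No evidence of dependence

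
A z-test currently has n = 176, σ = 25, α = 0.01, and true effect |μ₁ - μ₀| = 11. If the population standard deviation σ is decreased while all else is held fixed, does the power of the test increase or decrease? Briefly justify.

Power increases: a smaller σ shrinks the standard error σ/√n, moving the sampling distribution under H₁ further from the critical value.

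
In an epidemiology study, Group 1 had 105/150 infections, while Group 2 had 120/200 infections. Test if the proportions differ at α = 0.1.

p̂₁ = 0.7, p̂₂ = 0.6, pooled p̂ = 0.643. z = 1.932. Critical: ±1.645. Reject H₀.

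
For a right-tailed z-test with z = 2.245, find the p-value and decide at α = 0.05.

p = P(Z > 2.245) = 1 - Φ(2.245) ≈ 0.0124. Since p < 0.05, reject H₀ (significant) at α = 0.05.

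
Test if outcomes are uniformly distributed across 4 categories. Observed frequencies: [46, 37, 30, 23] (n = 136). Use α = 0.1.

Expected = 34 each. χ² = Σ(O-E)²/E = 8.529. df = 3, critical value = 6.251. Reject H₀.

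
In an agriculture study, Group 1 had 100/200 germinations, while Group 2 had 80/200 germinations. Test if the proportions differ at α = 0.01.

p̂₁ = 0.5, p̂₂ = 0.4, pooled p̂ = 0.45. z = 2.01. Critical: ±2.576. Fail to reject H₀.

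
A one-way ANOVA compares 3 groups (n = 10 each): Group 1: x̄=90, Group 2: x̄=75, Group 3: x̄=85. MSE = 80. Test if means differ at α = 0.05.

Grand mean = 83.33. SS_between = 1166.67, MS_between = 583.33. F = 7.292, F_crit ≈ 3.354. Reject H₀.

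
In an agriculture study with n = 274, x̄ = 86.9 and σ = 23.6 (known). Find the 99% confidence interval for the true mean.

CI = x̄ ± z*(σ/√n) = 86.9 ± 2.576(23.6/√274) = 86.9 ± 3.67 = (83.23, 90.57)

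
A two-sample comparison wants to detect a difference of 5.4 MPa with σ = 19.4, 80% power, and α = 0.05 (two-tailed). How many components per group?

n per group = 2(z_α/2 + z_β)²σ²/d² = 2×(1.96 + 0.84)²×19.4²/5.4² = 202.4 → n = 203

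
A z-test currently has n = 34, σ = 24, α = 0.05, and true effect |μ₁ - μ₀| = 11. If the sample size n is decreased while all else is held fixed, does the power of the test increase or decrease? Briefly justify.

Power decreases: a smaller n inflates the standard error σ/√n, pulling the sampling distribution under H₁ back toward the critical value.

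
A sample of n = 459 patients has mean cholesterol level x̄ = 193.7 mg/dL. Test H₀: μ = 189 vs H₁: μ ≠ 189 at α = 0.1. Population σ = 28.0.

z = (x̄ - μ₀)/(σ/√n) = (193.7 - 189)/(28.0/√459) = 3.596. Critical value: ±1.645. Since |3.596| > 1.645, Reject H₀.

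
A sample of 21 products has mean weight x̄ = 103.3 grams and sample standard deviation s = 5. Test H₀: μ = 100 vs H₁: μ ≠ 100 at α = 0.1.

t = (x̄ - μ₀)/(s/√n) = (103.3 - 100)/(5/√21) = 3.024. df = 20, critical t = ±1.725. Reject H₀.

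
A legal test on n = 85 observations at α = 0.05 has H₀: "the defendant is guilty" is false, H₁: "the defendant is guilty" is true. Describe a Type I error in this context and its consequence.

Type I error: rejecting H₀ when it is true — concluding that the defendant is guilty when in fact it is not. Consequence: convicting an innocent person.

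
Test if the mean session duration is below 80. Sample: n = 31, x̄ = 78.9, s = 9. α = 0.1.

t = (78.9 - 80)/(9/√31) = -0.681, df = 30. Critical t = -1.31. Fail to reject H₀.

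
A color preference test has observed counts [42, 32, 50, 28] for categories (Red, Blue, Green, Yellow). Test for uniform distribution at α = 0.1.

Expected = 38 each. χ² = Σ(O-E)²/E = 7.789. df = 3, critical value = 6.251. Reject H₀.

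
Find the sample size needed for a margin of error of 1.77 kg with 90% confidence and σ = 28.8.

n = (z*σ/E)² = (1.645×28.8/1.77)² = 716.4 → n = 717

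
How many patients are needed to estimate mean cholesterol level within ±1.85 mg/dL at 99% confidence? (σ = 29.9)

n = (z*σ/E)² = (2.576×29.9/1.85)² = 1733.4 → n = 1734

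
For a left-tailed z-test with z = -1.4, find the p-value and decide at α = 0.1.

p = P(Z < -1.4) = Φ(-1.4) ≈ 0.0808. Since p < 0.1, reject H₀ (significant) at α = 0.1.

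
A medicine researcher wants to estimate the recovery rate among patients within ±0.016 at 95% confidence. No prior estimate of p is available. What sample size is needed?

Conservative approach: use p = 0.5 (maximizes p(1-p) = 0.25). n = z²(0.25)/E² = 1.96²×0.25/0.016² = 3751.6 → n = 3752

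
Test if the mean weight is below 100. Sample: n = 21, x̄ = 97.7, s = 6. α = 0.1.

t = (97.7 - 100)/(6/√21) = -1.757, df = 20. Critical t = -1.325. Reject H₀.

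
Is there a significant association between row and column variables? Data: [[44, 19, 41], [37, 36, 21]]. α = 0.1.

χ² = 11.836. df = 2, critical = 4.605. Reject H₀. Variables are dependent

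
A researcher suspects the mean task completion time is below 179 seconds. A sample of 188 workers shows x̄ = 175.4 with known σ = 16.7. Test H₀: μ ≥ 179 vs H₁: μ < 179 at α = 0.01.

z = -2.956. Critical value: -2.33. Reject H₀.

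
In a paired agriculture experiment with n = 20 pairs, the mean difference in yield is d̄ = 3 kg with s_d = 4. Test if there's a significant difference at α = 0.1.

t = d̄/(s_d/√n) = 3/(4/√20) = 3.354. df = 19, critical t = ±1.729. Reject H₀.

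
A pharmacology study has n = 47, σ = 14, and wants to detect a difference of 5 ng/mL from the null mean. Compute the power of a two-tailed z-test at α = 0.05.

SE = σ/√n = 14/√47 = 2.042. Non-centrality λ = d/SE = 5/2.042 = 2.448. Power ≈ Φ(λ - z_{α/2}) = Φ(2.448 - 1.96) = Φ(0.488) = 0.687.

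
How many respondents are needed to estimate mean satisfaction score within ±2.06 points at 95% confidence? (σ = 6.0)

n = (z*σ/E)² = (1.96×6.0/2.06)² = 32.6 → n = 33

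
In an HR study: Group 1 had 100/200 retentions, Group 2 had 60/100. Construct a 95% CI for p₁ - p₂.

p̂₁ = 0.5, p̂₂ = 0.6. Difference = -0.1. CI = (-0.218, 0.018)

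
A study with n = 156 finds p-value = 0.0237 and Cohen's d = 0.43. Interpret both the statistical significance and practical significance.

Statistically significant (p = 0.0237 < 0.05). Cohen's d = 0.43 indicates a small effect size. Both statistical and practical significance should be considered.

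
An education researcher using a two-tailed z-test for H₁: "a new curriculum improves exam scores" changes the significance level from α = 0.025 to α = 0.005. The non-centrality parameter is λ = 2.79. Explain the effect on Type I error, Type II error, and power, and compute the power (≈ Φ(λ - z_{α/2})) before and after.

Decreasing α from 0.025 to 0.005:
• Type I error rate decreases (α is the Type I rate by definition).
• Critical value moves from z_{α/2} = 2.241 to 2.807, so power = Φ(λ - z_{α/2}) goes from Φ(2.79 - 2.241) = 0.708 to Φ(2.79 - 2.807) = 0.493.
• Type II error rate β = 1 - power therefore increases (0.292 → 0.507).
Appropriate when false positives are costly — here, adopting a curriculum that gives no real benefit — disruption for nothing.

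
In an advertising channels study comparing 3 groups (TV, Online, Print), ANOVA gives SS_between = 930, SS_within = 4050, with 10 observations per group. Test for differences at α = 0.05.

df_between = 2, df_within = 27. F = MS_between/MS_within = 465.0/150.0 = 3.1. F_crit ≈ 3.354. Fail to reject H₀.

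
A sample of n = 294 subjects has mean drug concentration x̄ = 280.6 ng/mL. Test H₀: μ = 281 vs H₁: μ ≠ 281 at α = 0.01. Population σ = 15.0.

z = (x̄ - μ₀)/(σ/√n) = (280.6 - 281)/(15.0/√294) = -0.457. Critical value: ±2.576. Since |-0.457| ≤ 2.576, Fail to reject H₀.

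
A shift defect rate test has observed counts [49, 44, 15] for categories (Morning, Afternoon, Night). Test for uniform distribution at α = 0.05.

Expected = 36 each. χ² = Σ(O-E)²/E = 18.722. df = 2, critical value = 5.991. Reject H₀.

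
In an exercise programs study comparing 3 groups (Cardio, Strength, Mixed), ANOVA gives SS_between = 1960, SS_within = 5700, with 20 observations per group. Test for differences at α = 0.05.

df_between = 2, df_within = 57. F = MS_between/MS_within = 980.0/100.0 = 9.8. F_crit ≈ 3.159. Reject H₀. At least one mean differs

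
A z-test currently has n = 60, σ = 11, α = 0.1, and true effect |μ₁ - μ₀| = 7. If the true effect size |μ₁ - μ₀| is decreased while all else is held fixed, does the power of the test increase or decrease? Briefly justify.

Power decreases: a smaller true effect decreases the non-centrality λ = |μ₁ - μ₀|/(σ/√n).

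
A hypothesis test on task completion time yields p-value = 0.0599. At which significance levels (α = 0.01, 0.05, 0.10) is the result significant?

p = 0.0599. Significant at: α = 0.1.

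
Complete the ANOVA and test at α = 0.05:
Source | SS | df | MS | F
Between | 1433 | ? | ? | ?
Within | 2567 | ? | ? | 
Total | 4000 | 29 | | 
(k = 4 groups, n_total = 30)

df_between = 3, df_within = 26. MS_between = 477.67, MS_within = 98.73. F = 4.838, F_crit ≈ 2.975. Reject H₀.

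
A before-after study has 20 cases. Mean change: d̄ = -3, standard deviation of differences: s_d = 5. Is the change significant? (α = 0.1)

t = d̄/(s_d/√n) = -3/(5/√20) = -2.683. df = 19, critical t = ±1.729. Reject H₀.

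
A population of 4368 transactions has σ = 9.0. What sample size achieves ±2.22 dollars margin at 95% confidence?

Without FPC: n₀ = (1.96×9.0/2.22)² = 63.138. With FPC: n = n₀N/(n₀+N-1) = 62.3 → n = 63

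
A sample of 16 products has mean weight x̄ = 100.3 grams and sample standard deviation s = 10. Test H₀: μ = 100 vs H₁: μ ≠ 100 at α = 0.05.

t = (x̄ - μ₀)/(s/√n) = (100.3 - 100)/(10/√16) = 0.12. df = 15, critical t = ±2.131. Fail to reject H₀.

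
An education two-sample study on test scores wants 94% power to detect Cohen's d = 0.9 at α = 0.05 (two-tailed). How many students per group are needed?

z_{α/2} = 1.96, z_β = Φ⁻¹(0.94) = 1.555. For large effect (d = 0.9): n per group = 2(z_{α/2} + z_β)²/d² = 2(1.96 + 1.555)²/0.9² = 30.5 → 31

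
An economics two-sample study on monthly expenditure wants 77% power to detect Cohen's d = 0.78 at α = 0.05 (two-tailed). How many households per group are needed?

z_{α/2} = 1.96, z_β = Φ⁻¹(0.77) = 0.739. For medium effect (d = 0.78): n per group = 2(z_{α/2} + z_β)²/d² = 2(1.96 + 0.739)²/0.78² = 23.9 → 24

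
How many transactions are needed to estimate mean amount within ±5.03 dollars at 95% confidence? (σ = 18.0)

n = (z*σ/E)² = (1.96×18.0/5.03)² = 49.2 → n = 50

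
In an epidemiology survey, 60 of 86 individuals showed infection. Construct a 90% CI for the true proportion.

p̂ = 0.698. CI = p̂ ± z*√(p̂(1-p̂)/n) = (0.616, 0.779)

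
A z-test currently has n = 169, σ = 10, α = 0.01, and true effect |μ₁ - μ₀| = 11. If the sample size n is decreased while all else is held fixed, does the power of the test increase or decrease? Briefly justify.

Power decreases: a smaller n inflates the standard error σ/√n, pulling the sampling distribution under H₁ back toward the critical value.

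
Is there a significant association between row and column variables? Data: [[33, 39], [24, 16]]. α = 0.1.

χ² = 2.065. df = 1, critical = 2.706. Fail to reject H₀. No evidence of dependence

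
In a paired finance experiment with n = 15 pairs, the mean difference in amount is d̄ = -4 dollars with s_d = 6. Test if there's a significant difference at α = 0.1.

t = d̄/(s_d/√n) = -4/(6/√15) = -2.582. df = 14, critical t = ±1.761. Reject H₀.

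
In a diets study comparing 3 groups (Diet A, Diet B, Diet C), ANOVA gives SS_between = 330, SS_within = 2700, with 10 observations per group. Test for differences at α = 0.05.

df_between = 2, df_within = 27. F = MS_between/MS_within = 165.0/100.0 = 1.65. F_crit ≈ 3.354. Fail to reject H₀.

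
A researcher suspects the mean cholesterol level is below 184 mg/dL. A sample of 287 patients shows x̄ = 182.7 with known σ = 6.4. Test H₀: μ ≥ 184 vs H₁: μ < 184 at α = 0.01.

z = -3.441. Critical value: -2.33. Reject H₀.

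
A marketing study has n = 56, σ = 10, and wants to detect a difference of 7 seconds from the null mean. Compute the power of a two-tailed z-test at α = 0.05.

SE = σ/√n = 10/√56 = 1.336. Non-centrality λ = d/SE = 7/1.336 = 5.238. Power ≈ Φ(λ - z_{α/2}) = Φ(5.238 - 1.96) = Φ(3.278) = 0.999.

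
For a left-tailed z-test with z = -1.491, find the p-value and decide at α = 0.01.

p = P(Z < -1.491) = Φ(-1.491) ≈ 0.068. Since p ≥ 0.01, fail to reject H₀ (not significant) at α = 0.01.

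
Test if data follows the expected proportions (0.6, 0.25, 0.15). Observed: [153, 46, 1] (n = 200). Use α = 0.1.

Expected: [120.0, 50.0, 30.0]. χ² = 37.428. df = 2, critical = 4.605. Reject H₀.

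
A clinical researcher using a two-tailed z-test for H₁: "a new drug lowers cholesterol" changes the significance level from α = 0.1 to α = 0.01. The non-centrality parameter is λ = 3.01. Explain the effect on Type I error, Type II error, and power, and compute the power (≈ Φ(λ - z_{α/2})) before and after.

Decreasing α from 0.1 to 0.01:
• Type I error rate decreases (α is the Type I rate by definition).
• Critical value moves from z_{α/2} = 1.645 to 2.576, so power = Φ(λ - z_{α/2}) goes from Φ(3.01 - 1.645) = 0.914 to Φ(3.01 - 2.576) = 0.668.
• Type II error rate β = 1 - power therefore increases (0.086 → 0.332).
Appropriate when false positives are costly — here, approving an ineffective drug — patients take a useless medication and may skip effective alternatives.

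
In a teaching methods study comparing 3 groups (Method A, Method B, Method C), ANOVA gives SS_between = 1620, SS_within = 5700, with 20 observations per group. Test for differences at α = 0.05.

df_between = 2, df_within = 57. F = MS_between/MS_within = 810.0/100.0 = 8.1. F_crit ≈ 3.159. Reject H₀. At least one mean differs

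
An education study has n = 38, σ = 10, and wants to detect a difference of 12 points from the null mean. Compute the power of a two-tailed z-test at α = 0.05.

SE = σ/√n = 10/√38 = 1.622. Non-centrality λ = d/SE = 12/1.622 = 7.397. Power ≈ Φ(λ - z_{α/2}) = Φ(7.397 - 1.96) = Φ(5.437) = 1.0.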